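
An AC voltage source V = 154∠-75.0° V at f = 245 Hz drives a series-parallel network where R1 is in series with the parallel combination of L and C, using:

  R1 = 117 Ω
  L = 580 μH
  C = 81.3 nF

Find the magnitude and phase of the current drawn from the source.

Step 1 — Angular frequency: ω = 2π·f = 2π·245 = 1539 rad/s.
Step 2 — Component impedances:
  R1: Z = R = 117 Ω
  L: Z = jωL = j·1539·0.00058 = 0 + j0.8928 Ω
  C: Z = 1/(jωC) = -j/(ω·C) = 0 - j7990 Ω
Step 3 — Parallel branch: L || C = 1/(1/L + 1/C) = 0 + j0.8929 Ω.
Step 4 — Series with R1: Z_total = R1 + (L || C) = 117 + j0.8929 Ω = 117∠0.4° Ω.
Step 5 — Source phasor: V = 154∠-75.0° V = 39.86 - j148.8 V.
Step 6 — Ohm's law: I = V / Z_total = (39.86 - j148.8) / (117 + j0.8929) = 0.3309 - j1.274 A.
Step 7 — Convert to polar: |I| = 1.316 A, ∠I = -75.4°.

I = 1.316∠-75.4° A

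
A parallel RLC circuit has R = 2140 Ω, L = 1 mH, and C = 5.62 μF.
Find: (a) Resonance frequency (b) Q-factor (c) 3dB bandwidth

Step 1 — Resonance: ω₀ = 1/√(LC) = 1/√(0.001·5.62e-06) = 1.334e+04 rad/s.
Step 2 — f₀ = ω₀/(2π) = 2123 Hz.
Step 3 — Parallel Q: Q = R/(ω₀L) = 2140/(1.334e+04·0.001) = 160.4.
Step 4 — Bandwidth: Δω = ω₀/Q = 83.15 rad/s; BW = Δω/(2π) = 13.23 Hz.

(a) f₀ = 2123 Hz  (b) Q = 160.4  (c) BW = 13.23 Hz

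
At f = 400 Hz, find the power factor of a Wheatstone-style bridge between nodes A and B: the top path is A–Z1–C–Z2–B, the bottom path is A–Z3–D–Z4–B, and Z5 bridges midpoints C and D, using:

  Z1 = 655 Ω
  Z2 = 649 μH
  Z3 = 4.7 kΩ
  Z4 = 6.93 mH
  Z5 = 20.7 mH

Step 1 — Angular frequency: ω = 2π·f = 2π·400 = 2513 rad/s.
Step 2 — Component impedances:
  Z1: Z = R = 655 Ω
  Z2: Z = jωL = j·2513·0.000649 = 0 + j1.631 Ω
  Z3: Z = R = 4700 Ω
  Z4: Z = jωL = j·2513·0.00693 = 0 + j17.42 Ω
  Z5: Z = jωL = j·2513·0.0207 = 0 + j52.02 Ω
Step 3 — Bridge requires nodal analysis (the Z5 bridge couples midpoints C and D, so the two paths cannot be reduced to a simple series/parallel combination). Setting node B to ground and injecting 1 A at node A, the 3-node admittance system at A, C, D solves to V_A = Z_AB = 574.9 + j1.51 Ω = 574.9∠0.2° Ω.
Step 4 — Power factor: PF = cos(φ) = Re(Z)/|Z| = 574.9/574.9 = 1.
Step 5 — Type: Im(Z) = 1.51 ⇒ lagging (phase φ = 0.2°).

PF = 1 (lagging, φ = 0.2°)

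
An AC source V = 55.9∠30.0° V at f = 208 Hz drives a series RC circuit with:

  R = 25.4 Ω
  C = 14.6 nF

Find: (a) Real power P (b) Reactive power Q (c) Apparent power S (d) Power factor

Step 1 — Angular frequency: ω = 2π·f = 2π·208 = 1307 rad/s.
Step 2 — Component impedances:
  R: Z = R = 25.4 Ω
  C: Z = 1/(jωC) = -j/(ω·C) = 0 - j5.241e+04 Ω
Step 3 — Series combination: Z_total = R + C = 25.4 - j5.241e+04 Ω = 5.241e+04∠-90.0° Ω.
Step 4 — Source phasor: V = 55.9∠30.0° V = 48.41 + j27.95 V.
Step 5 — Current: I = V / Z = -0.0005329 + j0.000924 A = 0.001067∠120.0° A.
Step 6 — Complex power: S = V·I* = 2.89e-05 - j0.05962 VA.
Step 7 — Real power: P = Re(S) = 2.89e-05 W.
Step 8 — Reactive power: Q = Im(S) = -0.05962 VAR.
Step 9 — Apparent power: |S| = 0.05962 VA.
Step 10 — Power factor: PF = P/|S| = 0.0004847 (leading).

(a) P = 2.89e-05 W  (b) Q = -0.05962 VAR  (c) S = 0.05962 VA  (d) PF = 0.0004847 (leading)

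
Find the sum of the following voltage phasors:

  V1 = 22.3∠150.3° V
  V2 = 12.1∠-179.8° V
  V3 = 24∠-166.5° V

Step 1 — Convert each phasor to rectangular form:
  V1 = 22.3·(cos(150.3°) + j·sin(150.3°)) = -19.37 + j11.05 V
  V2 = 12.1·(cos(-179.8°) + j·sin(-179.8°)) = -12.1 - j0.04224 V
  V3 = 24·(cos(-166.5°) + j·sin(-166.5°)) = -23.34 - j5.603 V
Step 2 — Sum components: V_total = -54.81 + j5.404 V.
Step 3 — Convert to polar: |V_total| = 55.07 V, ∠V_total = 174.4°.

V_total = 55.07∠174.4° V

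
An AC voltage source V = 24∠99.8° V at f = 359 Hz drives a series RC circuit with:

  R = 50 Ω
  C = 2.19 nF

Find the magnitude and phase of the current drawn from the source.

Step 1 — Angular frequency: ω = 2π·f = 2π·359 = 2256 rad/s.
Step 2 — Component impedances:
  R: Z = R = 50 Ω
  C: Z = 1/(jωC) = -j/(ω·C) = 0 - j2.024e+05 Ω
Step 3 — Series combination: Z_total = R + C = 50 - j2.024e+05 Ω = 2.024e+05∠-90.0° Ω.
Step 4 — Source phasor: V = 24∠99.8° V = -4.085 + j23.65 V.
Step 5 — Ohm's law: I = V / Z_total = (-4.085 + j23.65) / (50 - j2.024e+05) = -0.0001168 - j2.015e-05 A.
Step 6 — Convert to polar: |I| = 0.0001186 A, ∠I = -170.2°.

I = 0.0001186∠-170.2° A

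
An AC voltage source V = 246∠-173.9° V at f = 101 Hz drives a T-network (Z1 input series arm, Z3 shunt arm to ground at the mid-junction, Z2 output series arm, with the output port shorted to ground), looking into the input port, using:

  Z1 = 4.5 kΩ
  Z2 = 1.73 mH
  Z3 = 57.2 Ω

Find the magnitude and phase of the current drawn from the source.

Step 1 — Angular frequency: ω = 2π·f = 2π·101 = 634.6 rad/s.
Step 2 — Component impedances:
  Z1: Z = R = 4500 Ω
  Z2: Z = jωL = j·634.6·0.00173 = 0 + j1.098 Ω
  Z3: Z = R = 57.2 Ω
Step 3 — With the output port shorted to ground, the output series arm Z2 runs from the junction to ground; the shunt arm Z3 also runs from the junction to ground. They appear in parallel: Z3 || Z2 = 0.02106 + j1.097 Ω.
Step 4 — Series with input arm Z1: Z_in = Z1 + (Z3 || Z2) = 4500 + j1.097 Ω = 4500∠0.0° Ω.
Step 5 — Source phasor: V = 246∠-173.9° V = -244.6 - j26.14 V.
Step 6 — Ohm's law: I = V / Z_total = (-244.6 - j26.14) / (4500 + j1.097) = -0.05436 - j0.005796 A.
Step 7 — Convert to polar: |I| = 0.05467 A, ∠I = -173.9°.

I = 0.05467∠-173.9° A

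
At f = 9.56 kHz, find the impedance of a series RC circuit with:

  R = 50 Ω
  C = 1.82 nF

Step 1 — Angular frequency: ω = 2π·f = 2π·9560 = 6.007e+04 rad/s.
Step 2 — Component impedances:
  R: Z = R = 50 Ω
  C: Z = 1/(jωC) = -j/(ω·C) = 0 - j9147 Ω
Step 3 — Series combination: Z_total = R + C = 50 - j9147 Ω = 9147∠-89.7° Ω.

Z = 50 - j9147 Ω = 9147∠-89.7° Ω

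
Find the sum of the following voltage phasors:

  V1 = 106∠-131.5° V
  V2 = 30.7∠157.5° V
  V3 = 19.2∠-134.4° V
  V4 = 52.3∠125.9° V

Step 1 — Convert each phasor to rectangular form:
  V1 = 106·(cos(-131.5°) + j·sin(-131.5°)) = -70.24 - j79.39 V
  V2 = 30.7·(cos(157.5°) + j·sin(157.5°)) = -28.36 + j11.75 V
  V3 = 19.2·(cos(-134.4°) + j·sin(-134.4°)) = -13.43 - j13.72 V
  V4 = 52.3·(cos(125.9°) + j·sin(125.9°)) = -30.67 + j42.37 V
Step 2 — Sum components: V_total = -142.7 - j38.99 V.
Step 3 — Convert to polar: |V_total| = 147.9 V, ∠V_total = -164.7°.

V_total = 147.9∠-164.7° V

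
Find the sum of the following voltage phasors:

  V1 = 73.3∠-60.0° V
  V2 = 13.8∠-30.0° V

Step 1 — Convert each phasor to rectangular form:
  V1 = 73.3·(cos(-60.0°) + j·sin(-60.0°)) = 36.65 - j63.48 V
  V2 = 13.8·(cos(-30.0°) + j·sin(-30.0°)) = 11.95 - j6.9 V
Step 2 — Sum components: V_total = 48.6 - j70.38 V.
Step 3 — Convert to polar: |V_total| = 85.53 V, ∠V_total = -55.4°.

V_total = 85.53∠-55.4° V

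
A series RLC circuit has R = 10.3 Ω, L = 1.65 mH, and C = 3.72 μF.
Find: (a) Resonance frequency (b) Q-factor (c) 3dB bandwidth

Step 1 — Resonance: ω₀ = 1/√(LC) = 1/√(0.00165·3.72e-06) = 1.276e+04 rad/s.
Step 2 — f₀ = ω₀/(2π) = 2031 Hz.
Step 3 — Series Q: Q = ω₀L/R = 1.276e+04·0.00165/10.3 = 2.045.
Step 4 — Bandwidth: Δω = ω₀/Q = 6242 rad/s; BW = Δω/(2π) = 993.5 Hz.

(a) f₀ = 2031 Hz  (b) Q = 2.045  (c) BW = 993.5 Hz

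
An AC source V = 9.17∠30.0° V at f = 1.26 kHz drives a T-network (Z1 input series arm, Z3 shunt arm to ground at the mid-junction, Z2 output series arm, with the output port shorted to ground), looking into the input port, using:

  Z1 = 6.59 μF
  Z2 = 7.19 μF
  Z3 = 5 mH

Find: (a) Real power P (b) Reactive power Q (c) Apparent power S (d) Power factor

Step 1 — Angular frequency: ω = 2π·f = 2π·1260 = 7917 rad/s.
Step 2 — Component impedances:
  Z1: Z = 1/(jωC) = -j/(ω·C) = 0 - j19.17 Ω
  Z2: Z = 1/(jωC) = -j/(ω·C) = 0 - j17.57 Ω
  Z3: Z = jωL = j·7917·0.005 = 0 + j39.58 Ω
Step 3 — With the output port shorted to ground, the output series arm Z2 runs from the junction to ground; the shunt arm Z3 also runs from the junction to ground. They appear in parallel: Z3 || Z2 = 0 - j31.59 Ω.
Step 4 — Series with input arm Z1: Z_in = Z1 + (Z3 || Z2) = 0 - j50.75 Ω = 50.75∠-90.0° Ω.
Step 5 — Source phasor: V = 9.17∠30.0° V = 7.941 + j4.585 V.
Step 6 — Current: I = V / Z = -0.09034 + j0.1565 A = 0.1807∠120.0° A.
Step 7 — Complex power: S = V·I* = 0 - j1.657 VA.
Step 8 — Real power: P = Re(S) = 0 W.
Step 9 — Reactive power: Q = Im(S) = -1.657 VAR.
Step 10 — Apparent power: |S| = 1.657 VA.
Step 11 — Power factor: PF = P/|S| = 0 (leading).

(a) P = 0 W  (b) Q = -1.657 VAR  (c) S = 1.657 VA  (d) PF = 0 (leading)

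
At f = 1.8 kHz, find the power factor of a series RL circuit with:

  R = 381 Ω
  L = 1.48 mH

Step 1 — Angular frequency: ω = 2π·f = 2π·1800 = 1.131e+04 rad/s.
Step 2 — Component impedances:
  R: Z = R = 381 Ω
  L: Z = jωL = j·1.131e+04·0.00148 = 0 + j16.74 Ω
Step 3 — Series combination: Z_total = R + L = 381 + j16.74 Ω = 381.4∠2.5° Ω.
Step 4 — Power factor: PF = cos(φ) = Re(Z)/|Z| = 381/381.4 = 0.999.
Step 5 — Type: Im(Z) = 16.74 ⇒ lagging (phase φ = 2.5°).

PF = 0.999 (lagging, φ = 2.5°)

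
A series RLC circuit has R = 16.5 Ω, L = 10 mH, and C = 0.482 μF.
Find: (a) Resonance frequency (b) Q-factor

Step 1 — Resonance condition Im(Z)=0 gives ω₀ = 1/√(LC).
Step 2 — ω₀ = 1/√(0.01·4.82e-07) = 1.44e+04 rad/s.
Step 3 — f₀ = ω₀/(2π) = 2292 Hz.
Step 4 — Series Q: Q = ω₀L/R = 1.44e+04·0.01/16.5 = 8.73.

(a) f₀ = 2292 Hz  (b) Q = 8.73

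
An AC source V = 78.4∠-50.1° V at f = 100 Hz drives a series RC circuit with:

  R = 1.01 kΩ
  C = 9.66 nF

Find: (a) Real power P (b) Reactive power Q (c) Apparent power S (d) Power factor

Step 1 — Angular frequency: ω = 2π·f = 2π·100 = 628.3 rad/s.
Step 2 — Component impedances:
  R: Z = R = 1010 Ω
  C: Z = 1/(jωC) = -j/(ω·C) = 0 - j1.648e+05 Ω
Step 3 — Series combination: Z_total = R + C = 1010 - j1.648e+05 Ω = 1.648e+05∠-89.6° Ω.
Step 4 — Source phasor: V = 78.4∠-50.1° V = 50.29 - j60.15 V.
Step 5 — Current: I = V / Z = 0.0003669 + j0.000303 A = 0.0004758∠39.5° A.
Step 6 — Complex power: S = V·I* = 0.0002287 - j0.03731 VA.
Step 7 — Real power: P = Re(S) = 0.0002287 W.
Step 8 — Reactive power: Q = Im(S) = -0.03731 VAR.
Step 9 — Apparent power: |S| = 0.03731 VA.
Step 10 — Power factor: PF = P/|S| = 0.00613 (leading).

(a) P = 0.0002287 W  (b) Q = -0.03731 VAR  (c) S = 0.03731 VA  (d) PF = 0.00613 (leading)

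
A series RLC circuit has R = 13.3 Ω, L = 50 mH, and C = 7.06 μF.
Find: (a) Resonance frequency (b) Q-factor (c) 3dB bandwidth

Step 1 — Resonance: ω₀ = 1/√(LC) = 1/√(0.05·7.06e-06) = 1683 rad/s.
Step 2 — f₀ = ω₀/(2π) = 267.9 Hz.
Step 3 — Series Q: Q = ω₀L/R = 1683·0.05/13.3 = 6.327.
Step 4 — Bandwidth: Δω = ω₀/Q = 266 rad/s; BW = Δω/(2π) = 42.34 Hz.

(a) f₀ = 267.9 Hz  (b) Q = 6.327  (c) BW = 42.34 Hz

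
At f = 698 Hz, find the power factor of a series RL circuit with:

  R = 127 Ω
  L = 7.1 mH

Step 1 — Angular frequency: ω = 2π·f = 2π·698 = 4386 rad/s.
Step 2 — Component impedances:
  R: Z = R = 127 Ω
  L: Z = jωL = j·4386·0.0071 = 0 + j31.14 Ω
Step 3 — Series combination: Z_total = R + L = 127 + j31.14 Ω = 130.8∠13.8° Ω.
Step 4 — Power factor: PF = cos(φ) = Re(Z)/|Z| = 127/130.76 = 0.9712.
Step 5 — Type: Im(Z) = 31.14 ⇒ lagging (phase φ = 13.8°).

PF = 0.9712 (lagging, φ = 13.8°)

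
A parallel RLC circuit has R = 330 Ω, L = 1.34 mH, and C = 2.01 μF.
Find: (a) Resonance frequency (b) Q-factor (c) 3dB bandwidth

Step 1 — Resonance: ω₀ = 1/√(LC) = 1/√(0.00134·2.01e-06) = 1.927e+04 rad/s.
Step 2 — f₀ = ω₀/(2π) = 3067 Hz.
Step 3 — Parallel Q: Q = R/(ω₀L) = 330/(1.927e+04·0.00134) = 12.78.
Step 4 — Bandwidth: Δω = ω₀/Q = 1508 rad/s; BW = Δω/(2π) = 239.9 Hz.

(a) f₀ = 3067 Hz  (b) Q = 12.78  (c) BW = 239.9 Hz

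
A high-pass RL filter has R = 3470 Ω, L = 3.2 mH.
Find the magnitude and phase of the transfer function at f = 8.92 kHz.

Step 1 — Angular frequency: ω = 2π·8920 = 5.605e+04 rad/s.
Step 2 — Transfer function: H(jω) = jωL/(R + jωL).
Step 3 — Numerator jωL = j·179.3; denominator R + jωL = 3470 + j179.3.
Step 4 — H = 0.002664 + j0.05155.
Step 5 — Magnitude: |H| = 0.05162 (-25.7 dB); phase: φ = 87.0°.

|H| = 0.05162 (-25.7 dB), φ = 87.0°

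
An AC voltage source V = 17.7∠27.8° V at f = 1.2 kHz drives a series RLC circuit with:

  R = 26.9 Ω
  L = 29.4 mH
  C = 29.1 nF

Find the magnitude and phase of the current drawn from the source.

Step 1 — Angular frequency: ω = 2π·f = 2π·1200 = 7540 rad/s.
Step 2 — Component impedances:
  R: Z = R = 26.9 Ω
  L: Z = jωL = j·7540·0.0294 = 0 + j221.7 Ω
  C: Z = 1/(jωC) = -j/(ω·C) = 0 - j4558 Ω
Step 3 — Series combination: Z_total = R + L + C = 26.9 - j4336 Ω = 4336∠-89.6° Ω.
Step 4 — Source phasor: V = 17.7∠27.8° V = 15.66 + j8.255 V.
Step 5 — Ohm's law: I = V / Z_total = (15.66 + j8.255) / (26.9 - j4336) = -0.001881 + j0.003623 A.
Step 6 — Convert to polar: |I| = 0.004082 A, ∠I = 117.4°.

I = 0.004082∠117.4° A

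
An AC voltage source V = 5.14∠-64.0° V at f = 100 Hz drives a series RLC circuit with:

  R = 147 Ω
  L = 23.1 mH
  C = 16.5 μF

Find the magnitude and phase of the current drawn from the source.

Step 1 — Angular frequency: ω = 2π·f = 2π·100 = 628.3 rad/s.
Step 2 — Component impedances:
  R: Z = R = 147 Ω
  L: Z = jωL = j·628.3·0.0231 = 0 + j14.51 Ω
  C: Z = 1/(jωC) = -j/(ω·C) = 0 - j96.46 Ω
Step 3 — Series combination: Z_total = R + L + C = 147 - j81.94 Ω = 168.3∠-29.1° Ω.
Step 4 — Source phasor: V = 5.14∠-64.0° V = 2.253 - j4.62 V.
Step 5 — Ohm's law: I = V / Z_total = (2.253 - j4.62) / (147 - j81.94) = 0.02506 - j0.01746 A.
Step 6 — Convert to polar: |I| = 0.03054 A, ∠I = -34.9°.

I = 0.03054∠-34.9° A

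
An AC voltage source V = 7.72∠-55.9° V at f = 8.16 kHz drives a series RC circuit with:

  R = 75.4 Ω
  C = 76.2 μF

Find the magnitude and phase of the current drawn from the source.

Step 1 — Angular frequency: ω = 2π·f = 2π·8160 = 5.127e+04 rad/s.
Step 2 — Component impedances:
  R: Z = R = 75.4 Ω
  C: Z = 1/(jωC) = -j/(ω·C) = 0 - j0.256 Ω
Step 3 — Series combination: Z_total = R + C = 75.4 - j0.256 Ω = 75.4∠-0.2° Ω.
Step 4 — Source phasor: V = 7.72∠-55.9° V = 4.328 - j6.393 V.
Step 5 — Ohm's law: I = V / Z_total = (4.328 - j6.393) / (75.4 - j0.256) = 0.05769 - j0.08459 A.
Step 6 — Convert to polar: |I| = 0.1024 A, ∠I = -55.7°.

I = 0.1024∠-55.7° A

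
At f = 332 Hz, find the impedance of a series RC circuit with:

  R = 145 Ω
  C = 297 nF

Step 1 — Angular frequency: ω = 2π·f = 2π·332 = 2086 rad/s.
Step 2 — Component impedances:
  R: Z = R = 145 Ω
  C: Z = 1/(jωC) = -j/(ω·C) = 0 - j1614 Ω
Step 3 — Series combination: Z_total = R + C = 145 - j1614 Ω = 1621∠-84.9° Ω.

Z = 145 - j1614 Ω = 1621∠-84.9° Ω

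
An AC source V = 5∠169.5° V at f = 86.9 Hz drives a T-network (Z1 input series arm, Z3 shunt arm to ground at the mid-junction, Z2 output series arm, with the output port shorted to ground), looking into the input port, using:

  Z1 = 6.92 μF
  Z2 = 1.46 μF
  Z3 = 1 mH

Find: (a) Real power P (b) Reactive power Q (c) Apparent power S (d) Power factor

Step 1 — Angular frequency: ω = 2π·f = 2π·86.9 = 546 rad/s.
Step 2 — Component impedances:
  Z1: Z = 1/(jωC) = -j/(ω·C) = 0 - j264.7 Ω
  Z2: Z = 1/(jωC) = -j/(ω·C) = 0 - j1254 Ω
  Z3: Z = jωL = j·546·0.001 = 0 + j0.546 Ω
Step 3 — With the output port shorted to ground, the output series arm Z2 runs from the junction to ground; the shunt arm Z3 also runs from the junction to ground. They appear in parallel: Z3 || Z2 = 0 + j0.5462 Ω.
Step 4 — Series with input arm Z1: Z_in = Z1 + (Z3 || Z2) = 0 - j264.1 Ω = 264.1∠-90.0° Ω.
Step 5 — Source phasor: V = 5∠169.5° V = -4.916 + j0.9112 V.
Step 6 — Current: I = V / Z = -0.00345 - j0.01861 A = 0.01893∠-100.5° A.
Step 7 — Complex power: S = V·I* = 0 - j0.09465 VA.
Step 8 — Real power: P = Re(S) = 0 W.
Step 9 — Reactive power: Q = Im(S) = -0.09465 VAR.
Step 10 — Apparent power: |S| = 0.09465 VA.
Step 11 — Power factor: PF = P/|S| = 0 (leading).

(a) P = 0 W  (b) Q = -0.09465 VAR  (c) S = 0.09465 VA  (d) PF = 0 (leading)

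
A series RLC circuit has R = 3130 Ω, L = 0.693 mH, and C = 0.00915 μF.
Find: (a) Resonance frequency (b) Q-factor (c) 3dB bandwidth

Step 1 — Resonance: ω₀ = 1/√(LC) = 1/√(0.000693·9.15e-09) = 3.971e+05 rad/s.
Step 2 — f₀ = ω₀/(2π) = 6.32e+04 Hz.
Step 3 — Series Q: Q = ω₀L/R = 3.971e+05·0.000693/3130 = 0.08792.
Step 4 — Bandwidth: Δω = ω₀/Q = 4.517e+06 rad/s; BW = Δω/(2π) = 7.188e+05 Hz.

(a) f₀ = 6.32e+04 Hz  (b) Q = 0.08792  (c) BW = 7.188e+05 Hz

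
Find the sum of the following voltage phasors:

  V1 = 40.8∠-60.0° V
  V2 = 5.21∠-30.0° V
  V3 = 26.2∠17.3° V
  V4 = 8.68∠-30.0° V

Step 1 — Convert each phasor to rectangular form:
  V1 = 40.8·(cos(-60.0°) + j·sin(-60.0°)) = 20.4 - j35.33 V
  V2 = 5.21·(cos(-30.0°) + j·sin(-30.0°)) = 4.512 - j2.605 V
  V3 = 26.2·(cos(17.3°) + j·sin(17.3°)) = 25.01 + j7.791 V
  V4 = 8.68·(cos(-30.0°) + j·sin(-30.0°)) = 7.517 - j4.34 V
Step 2 — Sum components: V_total = 57.44 - j34.49 V.
Step 3 — Convert to polar: |V_total| = 67 V, ∠V_total = -31.0°.

V_total = 67∠-31.0° V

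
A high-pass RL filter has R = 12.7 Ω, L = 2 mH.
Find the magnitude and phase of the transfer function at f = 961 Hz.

Step 1 — Angular frequency: ω = 2π·961 = 6038 rad/s.
Step 2 — Transfer function: H(jω) = jωL/(R + jωL).
Step 3 — Numerator jωL = j·12.08; denominator R + jωL = 12.7 + j12.08.
Step 4 — H = 0.4748 + j0.4994.
Step 5 — Magnitude: |H| = 0.6891 (-3.2 dB); phase: φ = 46.4°.

|H| = 0.6891 (-3.2 dB), φ = 46.4°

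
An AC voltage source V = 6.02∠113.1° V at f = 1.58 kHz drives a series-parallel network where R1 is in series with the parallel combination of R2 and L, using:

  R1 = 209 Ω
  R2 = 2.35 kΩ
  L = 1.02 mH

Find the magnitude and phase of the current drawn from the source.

Step 1 — Angular frequency: ω = 2π·f = 2π·1580 = 9927 rad/s.
Step 2 — Component impedances:
  R1: Z = R = 209 Ω
  R2: Z = R = 2350 Ω
  L: Z = jωL = j·9927·0.00102 = 0 + j10.13 Ω
Step 3 — Parallel branch: R2 || L = 1/(1/R2 + 1/L) = 0.04363 + j10.13 Ω.
Step 4 — Series with R1: Z_total = R1 + (R2 || L) = 209 + j10.13 Ω = 209.3∠2.8° Ω.
Step 5 — Source phasor: V = 6.02∠113.1° V = -2.362 + j5.537 V.
Step 6 — Ohm's law: I = V / Z_total = (-2.362 + j5.537) / (209 + j10.13) = -0.009992 + j0.02697 A.
Step 7 — Convert to polar: |I| = 0.02876 A, ∠I = 110.3°.

I = 0.02876∠110.3° A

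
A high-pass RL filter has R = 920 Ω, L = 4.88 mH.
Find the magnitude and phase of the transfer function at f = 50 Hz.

Step 1 — Angular frequency: ω = 2π·50 = 314.2 rad/s.
Step 2 — Transfer function: H(jω) = jωL/(R + jωL).
Step 3 — Numerator jωL = j·1.533; denominator R + jωL = 920 + j1.533.
Step 4 — H = 2.777e-06 + j0.001666.
Step 5 — Magnitude: |H| = 0.001666 (-55.6 dB); phase: φ = 89.9°.

|H| = 0.001666 (-55.6 dB), φ = 89.9°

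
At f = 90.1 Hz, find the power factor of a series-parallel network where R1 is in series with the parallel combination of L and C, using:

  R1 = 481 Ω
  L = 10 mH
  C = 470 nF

Step 1 — Angular frequency: ω = 2π·f = 2π·90.1 = 566.1 rad/s.
Step 2 — Component impedances:
  R1: Z = R = 481 Ω
  L: Z = jωL = j·566.1·0.01 = 0 + j5.661 Ω
  C: Z = 1/(jωC) = -j/(ω·C) = 0 - j3758 Ω
Step 3 — Parallel branch: L || C = 1/(1/L + 1/C) = 0 + j5.67 Ω.
Step 4 — Series with R1: Z_total = R1 + (L || C) = 481 + j5.67 Ω = 481∠0.7° Ω.
Step 5 — Power factor: PF = cos(φ) = Re(Z)/|Z| = 481/481.03 = 0.9999.
Step 6 — Type: Im(Z) = 5.67 ⇒ lagging (phase φ = 0.7°).

PF = 0.9999 (lagging, φ = 0.7°)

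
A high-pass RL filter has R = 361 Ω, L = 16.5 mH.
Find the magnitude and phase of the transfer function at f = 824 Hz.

Step 1 — Angular frequency: ω = 2π·824 = 5177 rad/s.
Step 2 — Transfer function: H(jω) = jωL/(R + jωL).
Step 3 — Numerator jωL = j·85.43; denominator R + jωL = 361 + j85.43.
Step 4 — H = 0.05303 + j0.2241.
Step 5 — Magnitude: |H| = 0.2303 (-12.8 dB); phase: φ = 76.7°.

|H| = 0.2303 (-12.8 dB), φ = 76.7°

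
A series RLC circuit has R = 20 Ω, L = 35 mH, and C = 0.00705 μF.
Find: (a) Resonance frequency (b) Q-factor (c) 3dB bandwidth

Step 1 — Resonance: ω₀ = 1/√(LC) = 1/√(0.035·7.05e-09) = 6.366e+04 rad/s.
Step 2 — f₀ = ω₀/(2π) = 1.013e+04 Hz.
Step 3 — Series Q: Q = ω₀L/R = 6.366e+04·0.035/20 = 111.4.
Step 4 — Bandwidth: Δω = ω₀/Q = 571.4 rad/s; BW = Δω/(2π) = 90.95 Hz.

(a) f₀ = 1.013e+04 Hz  (b) Q = 111.4  (c) BW = 90.95 Hz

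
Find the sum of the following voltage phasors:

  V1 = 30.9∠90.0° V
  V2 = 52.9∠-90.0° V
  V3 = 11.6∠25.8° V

Step 1 — Convert each phasor to rectangular form:
  V1 = 30.9·(cos(90.0°) + j·sin(90.0°)) = 0 + j30.9 V
  V2 = 52.9·(cos(-90.0°) + j·sin(-90.0°)) = 0 - j52.9 V
  V3 = 11.6·(cos(25.8°) + j·sin(25.8°)) = 10.44 + j5.049 V
Step 2 — Sum components: V_total = 10.44 - j16.95 V.
Step 3 — Convert to polar: |V_total| = 19.91 V, ∠V_total = -58.4°.

V_total = 19.91∠-58.4° V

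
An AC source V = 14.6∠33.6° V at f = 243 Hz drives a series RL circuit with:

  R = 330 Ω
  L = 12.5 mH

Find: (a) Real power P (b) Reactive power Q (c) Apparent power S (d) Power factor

Step 1 — Angular frequency: ω = 2π·f = 2π·243 = 1527 rad/s.
Step 2 — Component impedances:
  R: Z = R = 330 Ω
  L: Z = jωL = j·1527·0.0125 = 0 + j19.09 Ω
Step 3 — Series combination: Z_total = R + L = 330 + j19.09 Ω = 330.6∠3.3° Ω.
Step 4 — Source phasor: V = 14.6∠33.6° V = 12.16 + j8.08 V.
Step 5 — Current: I = V / Z = 0.03814 + j0.02228 A = 0.04417∠30.3° A.
Step 6 — Complex power: S = V·I* = 0.6438 + j0.03723 VA.
Step 7 — Real power: P = Re(S) = 0.6438 W.
Step 8 — Reactive power: Q = Im(S) = 0.03723 VAR.
Step 9 — Apparent power: |S| = 0.6449 VA.
Step 10 — Power factor: PF = P/|S| = 0.9983 (lagging).

(a) P = 0.6438 W  (b) Q = 0.03723 VAR  (c) S = 0.6449 VA  (d) PF = 0.9983 (lagging)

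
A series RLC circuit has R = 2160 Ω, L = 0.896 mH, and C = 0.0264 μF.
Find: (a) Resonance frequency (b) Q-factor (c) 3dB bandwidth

Step 1 — Resonance: ω₀ = 1/√(LC) = 1/√(0.000896·2.64e-08) = 2.056e+05 rad/s.
Step 2 — f₀ = ω₀/(2π) = 3.272e+04 Hz.
Step 3 — Series Q: Q = ω₀L/R = 2.056e+05·0.000896/2160 = 0.08529.
Step 4 — Bandwidth: Δω = ω₀/Q = 2.411e+06 rad/s; BW = Δω/(2π) = 3.837e+05 Hz.

(a) f₀ = 3.272e+04 Hz  (b) Q = 0.08529  (c) BW = 3.837e+05 Hz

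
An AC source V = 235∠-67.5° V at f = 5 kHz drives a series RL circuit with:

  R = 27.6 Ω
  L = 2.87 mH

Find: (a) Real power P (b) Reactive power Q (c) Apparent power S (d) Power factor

Step 1 — Angular frequency: ω = 2π·f = 2π·5000 = 3.142e+04 rad/s.
Step 2 — Component impedances:
  R: Z = R = 27.6 Ω
  L: Z = jωL = j·3.142e+04·0.00287 = 0 + j90.16 Ω
Step 3 — Series combination: Z_total = R + L = 27.6 + j90.16 Ω = 94.29∠73.0° Ω.
Step 4 — Source phasor: V = 235∠-67.5° V = 89.93 - j217.1 V.
Step 5 — Current: I = V / Z = -1.923 - j1.586 A = 2.492∠-140.5° A.
Step 6 — Complex power: S = V·I* = 171.4 + j560 VA.
Step 7 — Real power: P = Re(S) = 171.4 W.
Step 8 — Reactive power: Q = Im(S) = 560 VAR.
Step 9 — Apparent power: |S| = 585.7 VA.
Step 10 — Power factor: PF = P/|S| = 0.2927 (lagging).

(a) P = 171.4 W  (b) Q = 560 VAR  (c) S = 585.7 VA  (d) PF = 0.2927 (lagging)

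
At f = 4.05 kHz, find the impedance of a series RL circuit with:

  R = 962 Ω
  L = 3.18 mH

Step 1 — Angular frequency: ω = 2π·f = 2π·4050 = 2.545e+04 rad/s.
Step 2 — Component impedances:
  R: Z = R = 962 Ω
  L: Z = jωL = j·2.545e+04·0.00318 = 0 + j80.92 Ω
Step 3 — Series combination: Z_total = R + L = 962 + j80.92 Ω = 965.4∠4.8° Ω.

Z = 962 + j80.92 Ω = 965.4∠4.8° Ω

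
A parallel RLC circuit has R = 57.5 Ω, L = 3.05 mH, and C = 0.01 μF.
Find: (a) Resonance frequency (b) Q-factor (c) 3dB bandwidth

Step 1 — Resonance: ω₀ = 1/√(LC) = 1/√(0.00305·1e-08) = 1.811e+05 rad/s.
Step 2 — f₀ = ω₀/(2π) = 2.882e+04 Hz.
Step 3 — Parallel Q: Q = R/(ω₀L) = 57.5/(1.811e+05·0.00305) = 0.1041.
Step 4 — Bandwidth: Δω = ω₀/Q = 1.739e+06 rad/s; BW = Δω/(2π) = 2.768e+05 Hz.

(a) f₀ = 2.882e+04 Hz  (b) Q = 0.1041  (c) BW = 2.768e+05 Hz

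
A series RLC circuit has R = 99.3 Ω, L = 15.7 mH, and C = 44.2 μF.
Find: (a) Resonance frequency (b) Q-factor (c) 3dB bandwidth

Step 1 — Resonance condition Im(Z)=0 gives ω₀ = 1/√(LC).
Step 2 — ω₀ = 1/√(0.0157·4.42e-05) = 1200 rad/s.
Step 3 — f₀ = ω₀/(2π) = 191.1 Hz.
Step 4 — Series Q: Q = ω₀L/R = 1200·0.0157/99.3 = 0.1898.
Step 5 — 3dB bandwidth: Δω = ω₀/Q = 6325 rad/s; BW = Δω/(2π) = 1007 Hz.

(a) f₀ = 191.1 Hz  (b) Q = 0.1898  (c) BW = 1007 Hz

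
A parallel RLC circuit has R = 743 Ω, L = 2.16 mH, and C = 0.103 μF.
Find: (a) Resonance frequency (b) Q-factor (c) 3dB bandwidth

Step 1 — Resonance: ω₀ = 1/√(LC) = 1/√(0.00216·1.03e-07) = 6.704e+04 rad/s.
Step 2 — f₀ = ω₀/(2π) = 1.067e+04 Hz.
Step 3 — Parallel Q: Q = R/(ω₀L) = 743/(6.704e+04·0.00216) = 5.131.
Step 4 — Bandwidth: Δω = ω₀/Q = 1.307e+04 rad/s; BW = Δω/(2π) = 2080 Hz.

(a) f₀ = 1.067e+04 Hz  (b) Q = 5.131  (c) BW = 2080 Hz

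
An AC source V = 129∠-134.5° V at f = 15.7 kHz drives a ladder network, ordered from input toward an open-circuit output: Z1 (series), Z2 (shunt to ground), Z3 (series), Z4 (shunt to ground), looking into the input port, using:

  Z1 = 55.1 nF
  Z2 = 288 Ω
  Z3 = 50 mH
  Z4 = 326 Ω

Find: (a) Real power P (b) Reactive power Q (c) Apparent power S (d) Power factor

Step 1 — Angular frequency: ω = 2π·f = 2π·1.57e+04 = 9.865e+04 rad/s.
Step 2 — Component impedances:
  Z1: Z = 1/(jωC) = -j/(ω·C) = 0 - j184 Ω
  Z2: Z = R = 288 Ω
  Z3: Z = jωL = j·9.865e+04·0.05 = 0 + j4932 Ω
  Z4: Z = R = 326 Ω
Step 3 — Ladder network (open output): work backward from the far end, alternating series and parallel combinations. Z_in = 285.9 - j167.4 Ω = 331.3∠-30.3° Ω.
Step 4 — Source phasor: V = 129∠-134.5° V = -90.42 - j92.01 V.
Step 5 — Current: I = V / Z = -0.09518 - j0.3775 A = 0.3893∠-104.2° A.
Step 6 — Complex power: S = V·I* = 43.34 - j25.38 VA.
Step 7 — Real power: P = Re(S) = 43.34 W.
Step 8 — Reactive power: Q = Im(S) = -25.38 VAR.
Step 9 — Apparent power: |S| = 50.22 VA.
Step 10 — Power factor: PF = P/|S| = 0.863 (leading).

(a) P = 43.34 W  (b) Q = -25.38 VAR  (c) S = 50.22 VA  (d) PF = 0.863 (leading)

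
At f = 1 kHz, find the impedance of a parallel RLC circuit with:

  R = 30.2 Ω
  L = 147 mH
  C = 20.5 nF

Step 1 — Angular frequency: ω = 2π·f = 2π·1000 = 6283 rad/s.
Step 2 — Component impedances:
  R: Z = R = 30.2 Ω
  L: Z = jωL = j·6283·0.147 = 0 + j923.6 Ω
  C: Z = 1/(jωC) = -j/(ω·C) = 0 - j7764 Ω
Step 3 — Parallel combination: 1/Z_total = 1/R + 1/L + 1/C; Z_total = 30.17 + j0.8693 Ω = 30.19∠1.7° Ω.

Z = 30.17 + j0.8693 Ω = 30.19∠1.7° Ω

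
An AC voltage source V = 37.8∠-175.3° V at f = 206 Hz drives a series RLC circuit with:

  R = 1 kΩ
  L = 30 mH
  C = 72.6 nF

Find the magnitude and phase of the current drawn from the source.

Step 1 — Angular frequency: ω = 2π·f = 2π·206 = 1294 rad/s.
Step 2 — Component impedances:
  R: Z = R = 1000 Ω
  L: Z = jωL = j·1294·0.03 = 0 + j38.83 Ω
  C: Z = 1/(jωC) = -j/(ω·C) = 0 - j1.064e+04 Ω
Step 3 — Series combination: Z_total = R + L + C = 1000 - j1.06e+04 Ω = 1.065e+04∠-84.6° Ω.
Step 4 — Source phasor: V = 37.8∠-175.3° V = -37.67 - j3.097 V.
Step 5 — Ohm's law: I = V / Z_total = (-37.67 - j3.097) / (1000 - j1.06e+04) = -4.261e-05 - j0.003549 A.
Step 6 — Convert to polar: |I| = 0.003549 A, ∠I = -90.7°.

I = 0.003549∠-90.7° A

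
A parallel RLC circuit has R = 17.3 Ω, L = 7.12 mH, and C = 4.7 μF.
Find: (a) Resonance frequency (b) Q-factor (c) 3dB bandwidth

Step 1 — Resonance: ω₀ = 1/√(LC) = 1/√(0.00712·4.7e-06) = 5467 rad/s.
Step 2 — f₀ = ω₀/(2π) = 870 Hz.
Step 3 — Parallel Q: Q = R/(ω₀L) = 17.3/(5467·0.00712) = 0.4445.
Step 4 — Bandwidth: Δω = ω₀/Q = 1.23e+04 rad/s; BW = Δω/(2π) = 1957 Hz.

(a) f₀ = 870 Hz  (b) Q = 0.4445  (c) BW = 1957 Hz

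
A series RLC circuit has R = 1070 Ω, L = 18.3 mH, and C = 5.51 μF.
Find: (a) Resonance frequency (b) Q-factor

Step 1 — Resonance condition Im(Z)=0 gives ω₀ = 1/√(LC).
Step 2 — ω₀ = 1/√(0.0183·5.51e-06) = 3149 rad/s.
Step 3 — f₀ = ω₀/(2π) = 501.2 Hz.
Step 4 — Series Q: Q = ω₀L/R = 3149·0.0183/1070 = 0.05386.

(a) f₀ = 501.2 Hz  (b) Q = 0.05386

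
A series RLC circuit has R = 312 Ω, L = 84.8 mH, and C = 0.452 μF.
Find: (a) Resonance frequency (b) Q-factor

Step 1 — Resonance condition Im(Z)=0 gives ω₀ = 1/√(LC).
Step 2 — ω₀ = 1/√(0.0848·4.52e-07) = 5108 rad/s.
Step 3 — f₀ = ω₀/(2π) = 812.9 Hz.
Step 4 — Series Q: Q = ω₀L/R = 5108·0.0848/312 = 1.388.

(a) f₀ = 812.9 Hz  (b) Q = 1.388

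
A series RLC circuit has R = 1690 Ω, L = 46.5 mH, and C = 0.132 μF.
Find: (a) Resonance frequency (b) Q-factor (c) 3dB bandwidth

Step 1 — Resonance: ω₀ = 1/√(LC) = 1/√(0.0465·1.32e-07) = 1.276e+04 rad/s.
Step 2 — f₀ = ω₀/(2π) = 2031 Hz.
Step 3 — Series Q: Q = ω₀L/R = 1.276e+04·0.0465/1690 = 0.3512.
Step 4 — Bandwidth: Δω = ω₀/Q = 3.634e+04 rad/s; BW = Δω/(2π) = 5784 Hz.

(a) f₀ = 2031 Hz  (b) Q = 0.3512  (c) BW = 5784 Hz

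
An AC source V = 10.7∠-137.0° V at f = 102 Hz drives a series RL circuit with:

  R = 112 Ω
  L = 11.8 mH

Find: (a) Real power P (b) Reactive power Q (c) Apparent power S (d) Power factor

Step 1 — Angular frequency: ω = 2π·f = 2π·102 = 640.9 rad/s.
Step 2 — Component impedances:
  R: Z = R = 112 Ω
  L: Z = jωL = j·640.9·0.0118 = 0 + j7.562 Ω
Step 3 — Series combination: Z_total = R + L = 112 + j7.562 Ω = 112.3∠3.9° Ω.
Step 4 — Source phasor: V = 10.7∠-137.0° V = -7.825 - j7.297 V.
Step 5 — Current: I = V / Z = -0.07393 - j0.06016 A = 0.09532∠-140.9° A.
Step 6 — Complex power: S = V·I* = 1.018 + j0.06871 VA.
Step 7 — Real power: P = Re(S) = 1.018 W.
Step 8 — Reactive power: Q = Im(S) = 0.06871 VAR.
Step 9 — Apparent power: |S| = 1.02 VA.
Step 10 — Power factor: PF = P/|S| = 0.9977 (lagging).

(a) P = 1.018 W  (b) Q = 0.06871 VAR  (c) S = 1.02 VA  (d) PF = 0.9977 (lagging)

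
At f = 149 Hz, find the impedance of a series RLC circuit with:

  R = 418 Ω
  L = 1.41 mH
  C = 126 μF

Step 1 — Angular frequency: ω = 2π·f = 2π·149 = 936.2 rad/s.
Step 2 — Component impedances:
  R: Z = R = 418 Ω
  L: Z = jωL = j·936.2·0.00141 = 0 + j1.32 Ω
  C: Z = 1/(jωC) = -j/(ω·C) = 0 - j8.477 Ω
Step 3 — Series combination: Z_total = R + L + C = 418 - j7.157 Ω = 418.1∠-1.0° Ω.

Z = 418 - j7.157 Ω = 418.1∠-1.0° Ω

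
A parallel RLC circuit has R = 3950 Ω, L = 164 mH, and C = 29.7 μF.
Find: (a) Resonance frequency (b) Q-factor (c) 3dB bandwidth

Step 1 — Resonance: ω₀ = 1/√(LC) = 1/√(0.164·2.97e-05) = 453.1 rad/s.
Step 2 — f₀ = ω₀/(2π) = 72.11 Hz.
Step 3 — Parallel Q: Q = R/(ω₀L) = 3950/(453.1·0.164) = 53.16.
Step 4 — Bandwidth: Δω = ω₀/Q = 8.524 rad/s; BW = Δω/(2π) = 1.357 Hz.

(a) f₀ = 72.11 Hz  (b) Q = 53.16  (c) BW = 1.357 Hz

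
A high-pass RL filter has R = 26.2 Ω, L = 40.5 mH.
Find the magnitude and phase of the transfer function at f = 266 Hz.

Step 1 — Angular frequency: ω = 2π·266 = 1671 rad/s.
Step 2 — Transfer function: H(jω) = jωL/(R + jωL).
Step 3 — Numerator jωL = j·67.69; denominator R + jωL = 26.2 + j67.69.
Step 4 — H = 0.8697 + j0.3366.
Step 5 — Magnitude: |H| = 0.9326 (-0.6 dB); phase: φ = 21.2°.

|H| = 0.9326 (-0.6 dB), φ = 21.2°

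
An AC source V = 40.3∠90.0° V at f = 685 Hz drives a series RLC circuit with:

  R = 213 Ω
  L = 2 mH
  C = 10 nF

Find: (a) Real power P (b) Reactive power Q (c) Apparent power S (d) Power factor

Step 1 — Angular frequency: ω = 2π·f = 2π·685 = 4304 rad/s.
Step 2 — Component impedances:
  R: Z = R = 213 Ω
  L: Z = jωL = j·4304·0.002 = 0 + j8.608 Ω
  C: Z = 1/(jωC) = -j/(ω·C) = 0 - j2.323e+04 Ω
Step 3 — Series combination: Z_total = R + L + C = 213 - j2.323e+04 Ω = 2.323e+04∠-89.5° Ω.
Step 4 — Source phasor: V = 40.3∠90.0° V = 0 + j40.3 V.
Step 5 — Current: I = V / Z = -0.001735 + j1.591e-05 A = 0.001735∠179.5° A.
Step 6 — Complex power: S = V·I* = 0.0006412 - j0.06992 VA.
Step 7 — Real power: P = Re(S) = 0.0006412 W.
Step 8 — Reactive power: Q = Im(S) = -0.06992 VAR.
Step 9 — Apparent power: |S| = 0.06992 VA.
Step 10 — Power factor: PF = P/|S| = 0.00917 (leading).

(a) P = 0.0006412 W  (b) Q = -0.06992 VAR  (c) S = 0.06992 VA  (d) PF = 0.00917 (leading)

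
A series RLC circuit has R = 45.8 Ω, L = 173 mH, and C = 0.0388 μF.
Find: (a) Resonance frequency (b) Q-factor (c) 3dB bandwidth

Step 1 — Resonance condition Im(Z)=0 gives ω₀ = 1/√(LC).
Step 2 — ω₀ = 1/√(0.173·3.88e-08) = 1.221e+04 rad/s.
Step 3 — f₀ = ω₀/(2π) = 1943 Hz.
Step 4 — Series Q: Q = ω₀L/R = 1.221e+04·0.173/45.8 = 46.1.
Step 5 — 3dB bandwidth: Δω = ω₀/Q = 264.7 rad/s; BW = Δω/(2π) = 42.13 Hz.

(a) f₀ = 1943 Hz  (b) Q = 46.1  (c) BW = 42.13 Hz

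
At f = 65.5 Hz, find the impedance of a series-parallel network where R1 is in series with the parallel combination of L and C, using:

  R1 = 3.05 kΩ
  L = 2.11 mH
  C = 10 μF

Step 1 — Angular frequency: ω = 2π·f = 2π·65.5 = 411.5 rad/s.
Step 2 — Component impedances:
  R1: Z = R = 3050 Ω
  L: Z = jωL = j·411.5·0.00211 = 0 + j0.8684 Ω
  C: Z = 1/(jωC) = -j/(ω·C) = 0 - j243 Ω
Step 3 — Parallel branch: L || C = 1/(1/L + 1/C) = 0 + j0.8715 Ω.
Step 4 — Series with R1: Z_total = R1 + (L || C) = 3050 + j0.8715 Ω = 3050∠0.0° Ω.

Z = 3050 + j0.8715 Ω = 3050∠0.0° Ω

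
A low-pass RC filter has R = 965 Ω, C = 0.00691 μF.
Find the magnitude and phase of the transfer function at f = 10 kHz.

Step 1 — Angular frequency: ω = 2π·1e+04 = 6.283e+04 rad/s.
Step 2 — Transfer function: H(jω) = 1/(1 + jωRC).
Step 3 — Denominator: 1 + jωRC = 1 + j·6.283e+04·965·6.91e-09 = 1 + j0.419.
Step 4 — H = 0.8507 - j0.3564.
Step 5 — Magnitude: |H| = 0.9223 (-0.7 dB); phase: φ = -22.7°.

|H| = 0.9223 (-0.7 dB), φ = -22.7°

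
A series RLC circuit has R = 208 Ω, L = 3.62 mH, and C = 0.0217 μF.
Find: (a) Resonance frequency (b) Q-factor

Step 1 — Resonance condition Im(Z)=0 gives ω₀ = 1/√(LC).
Step 2 — ω₀ = 1/√(0.00362·2.17e-08) = 1.128e+05 rad/s.
Step 3 — f₀ = ω₀/(2π) = 1.796e+04 Hz.
Step 4 — Series Q: Q = ω₀L/R = 1.128e+05·0.00362/208 = 1.964.

(a) f₀ = 1.796e+04 Hz  (b) Q = 1.964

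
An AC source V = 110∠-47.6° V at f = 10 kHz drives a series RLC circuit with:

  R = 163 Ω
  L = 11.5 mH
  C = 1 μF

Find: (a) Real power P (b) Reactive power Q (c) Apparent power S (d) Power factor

Step 1 — Angular frequency: ω = 2π·f = 2π·1e+04 = 6.283e+04 rad/s.
Step 2 — Component impedances:
  R: Z = R = 163 Ω
  L: Z = jωL = j·6.283e+04·0.0115 = 0 + j722.6 Ω
  C: Z = 1/(jωC) = -j/(ω·C) = 0 - j15.92 Ω
Step 3 — Series combination: Z_total = R + L + C = 163 + j706.7 Ω = 725.2∠77.0° Ω.
Step 4 — Source phasor: V = 110∠-47.6° V = 74.17 - j81.23 V.
Step 5 — Current: I = V / Z = -0.08616 - j0.1248 A = 0.1517∠-124.6° A.
Step 6 — Complex power: S = V·I* = 3.75 + j16.26 VA.
Step 7 — Real power: P = Re(S) = 3.75 W.
Step 8 — Reactive power: Q = Im(S) = 16.26 VAR.
Step 9 — Apparent power: |S| = 16.68 VA.
Step 10 — Power factor: PF = P/|S| = 0.2248 (lagging).

(a) P = 3.75 W  (b) Q = 16.26 VAR  (c) S = 16.68 VA  (d) PF = 0.2248 (lagging)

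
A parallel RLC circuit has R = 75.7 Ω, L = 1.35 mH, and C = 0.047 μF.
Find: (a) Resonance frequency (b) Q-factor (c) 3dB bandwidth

Step 1 — Resonance: ω₀ = 1/√(LC) = 1/√(0.00135·4.7e-08) = 1.255e+05 rad/s.
Step 2 — f₀ = ω₀/(2π) = 1.998e+04 Hz.
Step 3 — Parallel Q: Q = R/(ω₀L) = 75.7/(1.255e+05·0.00135) = 0.4467.
Step 4 — Bandwidth: Δω = ω₀/Q = 2.811e+05 rad/s; BW = Δω/(2π) = 4.473e+04 Hz.

(a) f₀ = 1.998e+04 Hz  (b) Q = 0.4467  (c) BW = 4.473e+04 Hz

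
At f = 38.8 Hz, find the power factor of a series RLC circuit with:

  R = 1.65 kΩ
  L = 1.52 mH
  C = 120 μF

Step 1 — Angular frequency: ω = 2π·f = 2π·38.8 = 243.8 rad/s.
Step 2 — Component impedances:
  R: Z = R = 1650 Ω
  L: Z = jωL = j·243.8·0.00152 = 0 + j0.3706 Ω
  C: Z = 1/(jωC) = -j/(ω·C) = 0 - j34.18 Ω
Step 3 — Series combination: Z_total = R + L + C = 1650 - j33.81 Ω = 1650∠-1.2° Ω.
Step 4 — Power factor: PF = cos(φ) = Re(Z)/|Z| = 1650/1650.3 = 0.9998.
Step 5 — Type: Im(Z) = -33.81 ⇒ leading (phase φ = -1.2°).

PF = 0.9998 (leading, φ = -1.2°)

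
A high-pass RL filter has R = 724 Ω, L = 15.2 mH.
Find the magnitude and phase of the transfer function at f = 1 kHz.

Step 1 — Angular frequency: ω = 2π·1000 = 6283 rad/s.
Step 2 — Transfer function: H(jω) = jωL/(R + jωL).
Step 3 — Numerator jωL = j·95.5; denominator R + jωL = 724 + j95.5.
Step 4 — H = 0.0171 + j0.1297.
Step 5 — Magnitude: |H| = 0.1308 (-17.7 dB); phase: φ = 82.5°.

|H| = 0.1308 (-17.7 dB), φ = 82.5°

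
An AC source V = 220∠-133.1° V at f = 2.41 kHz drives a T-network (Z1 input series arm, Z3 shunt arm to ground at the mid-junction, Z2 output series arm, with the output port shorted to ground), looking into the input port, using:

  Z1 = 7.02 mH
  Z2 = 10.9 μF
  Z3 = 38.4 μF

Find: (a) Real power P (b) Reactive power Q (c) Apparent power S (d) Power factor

Step 1 — Angular frequency: ω = 2π·f = 2π·2410 = 1.514e+04 rad/s.
Step 2 — Component impedances:
  Z1: Z = jωL = j·1.514e+04·0.00702 = 0 + j106.3 Ω
  Z2: Z = 1/(jωC) = -j/(ω·C) = 0 - j6.059 Ω
  Z3: Z = 1/(jωC) = -j/(ω·C) = 0 - j1.72 Ω
Step 3 — With the output port shorted to ground, the output series arm Z2 runs from the junction to ground; the shunt arm Z3 also runs from the junction to ground. They appear in parallel: Z3 || Z2 = 0 - j1.34 Ω.
Step 4 — Series with input arm Z1: Z_in = Z1 + (Z3 || Z2) = 0 + j105 Ω = 105∠90.0° Ω.
Step 5 — Source phasor: V = 220∠-133.1° V = -150.3 - j160.6 V.
Step 6 — Current: I = V / Z = -1.53 + j1.432 A = 2.096∠136.9° A.
Step 7 — Complex power: S = V·I* = 0 + j461.1 VA.
Step 8 — Real power: P = Re(S) = 0 W.
Step 9 — Reactive power: Q = Im(S) = 461.1 VAR.
Step 10 — Apparent power: |S| = 461.1 VA.
Step 11 — Power factor: PF = P/|S| = 0 (lagging).

(a) P = 0 W  (b) Q = 461.1 VAR  (c) S = 461.1 VA  (d) PF = 0 (lagging)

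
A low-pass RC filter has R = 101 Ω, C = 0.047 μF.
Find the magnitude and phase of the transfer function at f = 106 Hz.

Step 1 — Angular frequency: ω = 2π·106 = 666 rad/s.
Step 2 — Transfer function: H(jω) = 1/(1 + jωRC).
Step 3 — Denominator: 1 + jωRC = 1 + j·666·101·4.7e-08 = 1 + j0.003162.
Step 4 — H = 1 - j0.003162.
Step 5 — Magnitude: |H| = 1 (-0.0 dB); phase: φ = -0.2°.

|H| = 1 (-0.0 dB), φ = -0.2°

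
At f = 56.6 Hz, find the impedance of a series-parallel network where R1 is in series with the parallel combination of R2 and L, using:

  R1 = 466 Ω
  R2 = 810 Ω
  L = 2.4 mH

Step 1 — Angular frequency: ω = 2π·f = 2π·56.6 = 355.6 rad/s.
Step 2 — Component impedances:
  R1: Z = R = 466 Ω
  R2: Z = R = 810 Ω
  L: Z = jωL = j·355.6·0.0024 = 0 + j0.8535 Ω
Step 3 — Parallel branch: R2 || L = 1/(1/R2 + 1/L) = 0.0008994 + j0.8535 Ω.
Step 4 — Series with R1: Z_total = R1 + (R2 || L) = 466 + j0.8535 Ω = 466∠0.1° Ω.

Z = 466 + j0.8535 Ω = 466∠0.1° Ω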